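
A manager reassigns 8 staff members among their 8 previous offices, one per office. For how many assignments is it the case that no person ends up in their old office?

Recurrence: !8 = 8·!7 + (-1)^8.
!8 = 8·1854 + 1 = 14833

14833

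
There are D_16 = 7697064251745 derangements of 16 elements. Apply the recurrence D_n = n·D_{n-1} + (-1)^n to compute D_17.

130850092279664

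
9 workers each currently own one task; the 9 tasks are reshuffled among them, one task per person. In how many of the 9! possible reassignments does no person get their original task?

The subfactorial !9 = [9!/e] (nearest integer).
9! = 362880, and 362880/e ≈ 133496.09, so !9 = 133496.

133496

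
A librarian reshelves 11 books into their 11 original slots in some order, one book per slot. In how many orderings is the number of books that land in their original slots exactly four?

611820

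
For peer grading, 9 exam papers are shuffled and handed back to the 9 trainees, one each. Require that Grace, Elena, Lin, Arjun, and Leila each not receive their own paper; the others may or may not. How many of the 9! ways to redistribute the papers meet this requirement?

Let A_j be the event that the j-th constrained one is fixed. By inclusion-exclusion over the 5 events:
Σ_{j=0}^{5} (-1)^j C(5,j)(9-j)!
= C(5,0)·9! - C(5,1)·8! + C(5,2)·7! - C(5,3)·6! + C(5,4)·5! - C(5,5)·4!
= 362880 - 201600 + 50400 - 7200 + 600 - 24
= 205056

205056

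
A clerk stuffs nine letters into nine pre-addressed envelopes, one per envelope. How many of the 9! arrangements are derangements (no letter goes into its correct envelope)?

133496

Use !n = n·!(n-1) + (-1)^n.
!9 = 9·14833 - 1 = 133496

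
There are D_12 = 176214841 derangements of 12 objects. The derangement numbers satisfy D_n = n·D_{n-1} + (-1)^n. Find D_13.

2290792932

D_13 = 13·176214841 - 1 = 2290792932.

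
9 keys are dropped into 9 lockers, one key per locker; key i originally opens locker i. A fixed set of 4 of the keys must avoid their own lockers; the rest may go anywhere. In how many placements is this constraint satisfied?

229080

Let A_j be the event that the j-th constrained one is fixed. By inclusion-exclusion over the 4 events:
Σ_{j=0}^{4} (-1)^j C(4,j)(9-j)!
= C(4,0)·9! - C(4,1)·8! + C(4,2)·7! - C(4,3)·6! + C(4,4)·5!
= 362880 - 161280 + 30240 - 2880 + 120
= 229080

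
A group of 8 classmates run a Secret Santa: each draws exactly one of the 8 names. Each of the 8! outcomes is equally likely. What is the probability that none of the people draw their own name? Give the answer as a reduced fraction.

2119/5760

Favorable outcomes: !8 = 14833.
Total outcomes: 8! = 40320.
Probability = 14833/40320 = 2119/5760.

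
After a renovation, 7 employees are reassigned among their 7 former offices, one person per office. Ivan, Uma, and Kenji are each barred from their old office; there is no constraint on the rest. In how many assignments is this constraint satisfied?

Let A_j be the event that the j-th constrained one is fixed. By inclusion-exclusion over the 3 events:
Σ_{j=0}^{3} (-1)^j C(3,j)(7-j)!
= C(3,0)·7! - C(3,1)·6! + C(3,2)·5! - C(3,3)·4!
= 5040 - 2160 + 360 - 24
= 3216

3216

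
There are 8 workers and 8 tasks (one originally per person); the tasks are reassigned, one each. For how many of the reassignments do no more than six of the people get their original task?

40319

Sum C(8,i)·!(8-i) for i = 0..6:
  i=0: C(8,0)·!8 = 1·14833 = 14833
  i=1: C(8,1)·!7 = 8·1854 = 14832
  i=2: C(8,2)·!6 = 28·265 = 7420
  i=3: C(8,3)·!5 = 56·44 = 2464
  i=4: C(8,4)·!4 = 70·9 = 630
  i=5: C(8,5)·!3 = 56·2 = 112
  i=6: C(8,6)·!2 = 28·1 = 28
Total = 40319.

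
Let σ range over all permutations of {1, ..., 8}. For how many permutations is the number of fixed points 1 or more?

25487

# with exactly i fixed is C(8,i)·!(8-i); sum over i=1..8:
  i=1: C(8,1)·!7 = 8·1854 = 14832
  i=2: C(8,2)·!6 = 28·265 = 7420
  i=3: C(8,3)·!5 = 56·44 = 2464
  i=4: C(8,4)·!4 = 70·9 = 630
  i=5: C(8,5)·!3 = 56·2 = 112
  i=6: C(8,6)·!2 = 28·1 = 28
  i=7: C(8,7)·!1 = 8·0 = 0
  i=8: C(8,8)·!0 = 1·1 = 1
Total = 25487.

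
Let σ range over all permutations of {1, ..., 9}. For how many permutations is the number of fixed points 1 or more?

229384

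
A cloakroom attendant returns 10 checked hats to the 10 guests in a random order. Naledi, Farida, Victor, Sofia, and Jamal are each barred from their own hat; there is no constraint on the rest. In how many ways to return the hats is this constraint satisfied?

Inclusion-exclusion on the 5 forbidden self-matches:
Σ_{j=0}^{5} (-1)^j C(5,j)(10-j)!
= C(5,0)·10! - C(5,1)·9! + C(5,2)·8! - C(5,3)·7! + C(5,4)·6! - C(5,5)·5!
= 3628800 - 1814400 + 403200 - 50400 + 3600 - 120
= 2170680

2170680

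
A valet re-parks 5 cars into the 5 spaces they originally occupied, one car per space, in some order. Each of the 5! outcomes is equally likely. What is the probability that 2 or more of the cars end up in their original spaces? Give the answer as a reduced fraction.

31/120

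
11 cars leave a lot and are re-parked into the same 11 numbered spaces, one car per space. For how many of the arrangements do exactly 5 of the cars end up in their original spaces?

122430

Pick the 5 fixed positions: C(11,5) = 462 ways.
The remaining 6 must be deranged: !6 = 265.
Total: 462 × 265 = 122430.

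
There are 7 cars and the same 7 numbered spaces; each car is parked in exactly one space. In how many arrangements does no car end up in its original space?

1854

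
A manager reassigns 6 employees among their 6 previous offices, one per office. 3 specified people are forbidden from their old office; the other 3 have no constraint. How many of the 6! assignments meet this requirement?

Let A_j be the event that the j-th constrained one is fixed. By inclusion-exclusion over the 3 events:
Σ_{j=0}^{3} (-1)^j C(3,j)(6-j)!
= C(3,0)·6! - C(3,1)·5! + C(3,2)·4! - C(3,3)·3!
= 720 - 360 + 72 - 6
= 426

426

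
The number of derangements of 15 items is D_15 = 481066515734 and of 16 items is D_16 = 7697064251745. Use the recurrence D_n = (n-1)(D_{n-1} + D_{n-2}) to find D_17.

130850092279664

D_17 = (17-1)·(D_16 + D_15) = 16·(7697064251745 + 481066515734) = 16·8178130767479 = 130850092279664.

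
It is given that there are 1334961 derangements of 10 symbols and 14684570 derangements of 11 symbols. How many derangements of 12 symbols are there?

176214841

!12 = (12-1)·(!11 + !10) = 11·(14684570 + 1334961) = 11·16019531 = 176214841.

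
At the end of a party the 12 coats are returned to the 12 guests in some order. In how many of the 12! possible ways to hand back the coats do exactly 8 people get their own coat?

4455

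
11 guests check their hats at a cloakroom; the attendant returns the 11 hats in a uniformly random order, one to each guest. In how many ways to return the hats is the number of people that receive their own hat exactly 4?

Choose which 4 of the 11 are fixed: C(11,4) = 330.
The other 7 form a derangement: !7 = 1854.
Total: 330 × 1854 = 611820.

611820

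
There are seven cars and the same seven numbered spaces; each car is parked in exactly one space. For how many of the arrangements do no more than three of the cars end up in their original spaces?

4948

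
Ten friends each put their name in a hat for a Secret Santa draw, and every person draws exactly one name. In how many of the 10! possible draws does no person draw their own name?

1334961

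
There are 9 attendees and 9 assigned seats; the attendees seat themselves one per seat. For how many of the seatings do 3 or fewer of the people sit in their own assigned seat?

# with exactly i fixed is C(9,i)·!(9-i); sum over i=0..3:
  i=0: C(9,0)·!9 = 1·133496 = 133496
  i=1: C(9,1)·!8 = 9·14833 = 133497
  i=2: C(9,2)·!7 = 36·1854 = 66744
  i=3: C(9,3)·!6 = 84·265 = 22260
Total = 355997.

355997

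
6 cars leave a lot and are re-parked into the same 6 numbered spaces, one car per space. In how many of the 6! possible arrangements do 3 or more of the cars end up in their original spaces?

Sum C(6,i)·!(6-i) for i = 3..6:
  i=3: C(6,3)·!3 = 20·2 = 40
  i=4: C(6,4)·!2 = 15·1 = 15
  i=5: C(6,5)·!1 = 6·0 = 0
  i=6: C(6,6)·!0 = 1·1 = 1
Total = 56.

56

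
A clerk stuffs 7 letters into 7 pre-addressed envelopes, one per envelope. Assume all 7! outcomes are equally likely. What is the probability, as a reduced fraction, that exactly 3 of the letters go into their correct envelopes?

Favorable outcomes: C(7,3)·!4 = 35·9 = 315.
Total outcomes: 7! = 5040.
Probability = 315/5040 = 1/16.

1/16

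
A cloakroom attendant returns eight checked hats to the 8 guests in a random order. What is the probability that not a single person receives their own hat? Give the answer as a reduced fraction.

Favorable outcomes: !8 = 14833.
Total outcomes: 8! = 40320.
Probability = 14833/40320 = 2119/5760.

2119/5760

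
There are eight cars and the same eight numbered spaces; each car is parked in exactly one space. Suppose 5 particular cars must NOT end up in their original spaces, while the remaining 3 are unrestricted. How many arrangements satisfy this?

21234

Let A_j be the event that the j-th constrained one is fixed. By inclusion-exclusion over the 5 events:
Σ_{j=0}^{5} (-1)^j C(5,j)(8-j)!
= C(5,0)·8! - C(5,1)·7! + C(5,2)·6! - C(5,3)·5! + C(5,4)·4! - C(5,5)·3!
= 40320 - 25200 + 7200 - 1200 + 120 - 6
= 21234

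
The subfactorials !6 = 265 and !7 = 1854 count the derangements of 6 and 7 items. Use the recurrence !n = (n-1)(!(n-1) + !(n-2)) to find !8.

!8 = (8-1)·(!7 + !6) = 7·(1854 + 265) = 7·2119 = 14833.

14833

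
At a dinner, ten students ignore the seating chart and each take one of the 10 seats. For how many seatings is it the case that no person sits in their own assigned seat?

The subfactorial !10 = [10!/e] (nearest integer).
10! = 3628800, and 3628800/e ≈ 1334960.92, so !10 = 1334961.

1334961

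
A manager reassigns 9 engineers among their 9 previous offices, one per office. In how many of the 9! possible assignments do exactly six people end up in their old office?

168

Choose which 6 of the 9 are fixed: C(9,6) = 84.
The remaining 3 must be deranged: !3 = 2.
Total: 84 × 2 = 168.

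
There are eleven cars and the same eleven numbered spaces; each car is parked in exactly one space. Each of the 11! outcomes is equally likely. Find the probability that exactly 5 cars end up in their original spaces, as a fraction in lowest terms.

53/17280

Favorable outcomes: C(11,5)·!6 = 462·265 = 122430.
Total outcomes: 11! = 39916800.
Probability = 122430/39916800 = 53/17280.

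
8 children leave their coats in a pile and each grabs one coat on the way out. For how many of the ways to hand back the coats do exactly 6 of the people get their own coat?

Pick the 6 fixed positions: C(8,6) = 28 ways.
The remaining 2 must be deranged: !2 = 1.
Total: 28 × 1 = 28.

28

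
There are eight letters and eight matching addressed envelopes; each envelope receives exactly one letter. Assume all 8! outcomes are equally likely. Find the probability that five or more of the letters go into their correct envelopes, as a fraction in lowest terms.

Favorable outcomes: Σ_{i≥5} C(8,i)·!(8-i) = 56·2 + 28·1 + 8·0 + 1·1 = 141.
Total outcomes: 8! = 40320.
Probability = 141/40320 = 47/13440.

47/13440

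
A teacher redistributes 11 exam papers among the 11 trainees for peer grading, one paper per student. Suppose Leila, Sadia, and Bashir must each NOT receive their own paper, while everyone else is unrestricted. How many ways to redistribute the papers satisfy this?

30078720

Inclusion-exclusion on the 3 forbidden self-matches:
Σ_{j=0}^{3} (-1)^j C(3,j)(11-j)!
= C(3,0)·11! - C(3,1)·10! + C(3,2)·9! - C(3,3)·8!
= 39916800 - 10886400 + 1088640 - 40320
= 30078720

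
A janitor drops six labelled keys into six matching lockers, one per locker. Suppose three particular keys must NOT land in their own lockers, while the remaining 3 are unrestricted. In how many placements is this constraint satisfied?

426

Let A_j be the event that the j-th constrained one is fixed. By inclusion-exclusion over the 3 events:
Σ_{j=0}^{3} (-1)^j C(3,j)(6-j)!
= C(3,0)·6! - C(3,1)·5! + C(3,2)·4! - C(3,3)·3!
= 720 - 360 + 72 - 6
= 426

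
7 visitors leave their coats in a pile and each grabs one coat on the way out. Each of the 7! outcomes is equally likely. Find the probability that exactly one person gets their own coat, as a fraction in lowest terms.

Favorable outcomes: C(7,1)·!6 = 7·265 = 1855.
Total outcomes: 7! = 5040.
Probability = 1855/5040 = 53/144.

53/144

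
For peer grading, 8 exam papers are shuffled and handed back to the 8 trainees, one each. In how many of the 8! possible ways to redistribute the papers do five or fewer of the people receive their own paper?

40291

Sum C(8,i)·!(8-i) for i = 0..5:
  i=0: C(8,0)·!8 = 1·14833 = 14833
  i=1: C(8,1)·!7 = 8·1854 = 14832
  i=2: C(8,2)·!6 = 28·265 = 7420
  i=3: C(8,3)·!5 = 56·44 = 2464
  i=4: C(8,4)·!4 = 70·9 = 630
  i=5: C(8,5)·!3 = 56·2 = 112
Total = 40291.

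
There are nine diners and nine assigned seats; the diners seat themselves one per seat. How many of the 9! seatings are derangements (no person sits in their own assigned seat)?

Use !n = n·!(n-1) + (-1)^n.
!9 = 9·14833 - 1 = 133496

133496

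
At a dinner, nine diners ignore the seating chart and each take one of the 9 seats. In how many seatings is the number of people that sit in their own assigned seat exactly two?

66744

Choose which 2 of the 9 are fixed: C(9,2) = 36.
The remaining 7 must be deranged: !7 = 1854.
Total: 36 × 1854 = 66744.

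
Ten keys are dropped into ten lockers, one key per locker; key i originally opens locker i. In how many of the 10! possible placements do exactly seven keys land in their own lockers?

240

Choose which 7 of the 10 are fixed: C(10,7) = 120.
The remaining 3 must be deranged: !3 = 2.
Total: 120 × 2 = 240.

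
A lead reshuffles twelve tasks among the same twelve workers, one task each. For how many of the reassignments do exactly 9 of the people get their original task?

Pick the 9 fixed positions: C(12,9) = 220 ways.
The remaining 3 must be deranged: !3 = 2.
Total: 220 × 2 = 440.

440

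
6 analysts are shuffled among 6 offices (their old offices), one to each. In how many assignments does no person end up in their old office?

265

!6 = 6! · Σ_{k=0}^{6} (-1)^k/k!
= 6! - 6!/1! + 6!/2! - 6!/3! + 6!/4! - 6!/5! + 6!/6!
= 720 - 720 + 360 - 120 + 30 - 6 + 1
= 265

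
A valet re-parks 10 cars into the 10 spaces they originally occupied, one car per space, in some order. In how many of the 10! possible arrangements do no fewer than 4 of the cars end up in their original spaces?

68914

Sum C(10,i)·!(10-i) for i = 4..10:
  i=4: C(10,4)·!6 = 210·265 = 55650
  i=5: C(10,5)·!5 = 252·44 = 11088
  i=6: C(10,6)·!4 = 210·9 = 1890
  i=7: C(10,7)·!3 = 120·2 = 240
  i=8: C(10,8)·!2 = 45·1 = 45
  i=9: C(10,9)·!1 = 10·0 = 0
  i=10: C(10,10)·!0 = 1·1 = 1
Total = 68914.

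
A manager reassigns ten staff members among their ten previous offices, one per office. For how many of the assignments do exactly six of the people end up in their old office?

Choose which 6 of the 10 are fixed: C(10,6) = 210.
The other 4 form a derangement: !4 = 9.
Total: 210 × 9 = 1890.

1890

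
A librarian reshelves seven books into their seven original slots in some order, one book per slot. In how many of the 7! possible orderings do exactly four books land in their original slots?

Choose which 4 of the 7 are fixed: C(7,4) = 35.
The other 3 form a derangement: !3 = 2.
Total: 35 × 2 = 70.

70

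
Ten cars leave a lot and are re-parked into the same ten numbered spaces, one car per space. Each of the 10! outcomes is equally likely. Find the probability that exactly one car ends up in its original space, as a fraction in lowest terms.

Favorable outcomes: C(10,1)·!9 = 10·133496 = 1334960.
Total outcomes: 10! = 3628800.
Probability = 1334960/3628800 = 16687/45360.

16687/45360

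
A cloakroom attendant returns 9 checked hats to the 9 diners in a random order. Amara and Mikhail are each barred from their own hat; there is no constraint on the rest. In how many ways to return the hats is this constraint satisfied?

287280

Inclusion-exclusion on the 2 forbidden self-matches:
Σ_{j=0}^{2} (-1)^j C(2,j)(9-j)!
= C(2,0)·9! - C(2,1)·8! + C(2,2)·7!
= 362880 - 80640 + 5040
= 287280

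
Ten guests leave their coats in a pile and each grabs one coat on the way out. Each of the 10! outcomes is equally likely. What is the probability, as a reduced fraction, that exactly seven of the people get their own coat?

1/15120

Favorable outcomes: C(10,7)·!3 = 120·2 = 240.
Total outcomes: 10! = 3628800.
Probability = 240/3628800 = 1/15120.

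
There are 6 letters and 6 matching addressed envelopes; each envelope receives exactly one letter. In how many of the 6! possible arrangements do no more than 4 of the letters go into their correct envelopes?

719

# with exactly i fixed is C(6,i)·!(6-i); sum over i=0..4:
  i=0: C(6,0)·!6 = 1·265 = 265
  i=1: C(6,1)·!5 = 6·44 = 264
  i=2: C(6,2)·!4 = 15·9 = 135
  i=3: C(6,3)·!3 = 20·2 = 40
  i=4: C(6,4)·!2 = 15·1 = 15
Total = 719.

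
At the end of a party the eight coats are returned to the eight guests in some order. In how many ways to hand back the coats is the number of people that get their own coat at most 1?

29665

Sum C(8,i)·!(8-i) for i = 0..1:
  i=0: C(8,0)·!8 = 1·14833 = 14833
  i=1: C(8,1)·!7 = 8·1854 = 14832
Total = 29665.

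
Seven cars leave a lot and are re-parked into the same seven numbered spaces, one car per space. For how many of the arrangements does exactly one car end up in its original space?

Choose which one of the 7 is fixed: C(7,1) = 7.
The other 6 form a derangement: !6 = 265.
Total: 7 × 265 = 1855.

1855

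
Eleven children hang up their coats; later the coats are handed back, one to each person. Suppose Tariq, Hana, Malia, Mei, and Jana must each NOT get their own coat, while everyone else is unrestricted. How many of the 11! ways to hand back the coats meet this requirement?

25022880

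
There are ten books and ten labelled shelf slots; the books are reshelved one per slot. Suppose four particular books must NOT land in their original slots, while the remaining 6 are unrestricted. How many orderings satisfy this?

2399760

Inclusion-exclusion on the 4 forbidden self-matches:
Σ_{j=0}^{4} (-1)^j C(4,j)(10-j)!
= C(4,0)·10! - C(4,1)·9! + C(4,2)·8! - C(4,3)·7! + C(4,4)·6!
= 3628800 - 1451520 + 241920 - 20160 + 720
= 2399760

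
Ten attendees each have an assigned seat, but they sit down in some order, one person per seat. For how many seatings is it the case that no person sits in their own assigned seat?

By inclusion-exclusion, !10 = Σ (-1)^k · 10!/k! for k=0..10
= 10! - 10!/1! + 10!/2! - 10!/3! + 10!/4! - 10!/5! + 10!/6! - 10!/7! + 10!/8! - 10!/9! + 10!/10!
= 3628800 - 3628800 + 1814400 - 604800 + 151200 - 30240 + 5040 - 720 + 90 - 10 + 1
= 1334961

1334961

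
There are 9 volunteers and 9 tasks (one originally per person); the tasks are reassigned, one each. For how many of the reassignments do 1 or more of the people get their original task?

229384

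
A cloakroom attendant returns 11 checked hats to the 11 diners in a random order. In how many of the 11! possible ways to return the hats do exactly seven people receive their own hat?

Pick the 7 fixed positions: C(11,7) = 330 ways.
The other 4 form a derangement: !4 = 9.
Total: 330 × 9 = 2970.

2970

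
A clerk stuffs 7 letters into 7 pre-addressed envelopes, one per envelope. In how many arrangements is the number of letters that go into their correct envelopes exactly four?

70

Choose which 4 of the 7 are fixed: C(7,4) = 35.
The other 3 form a derangement: !3 = 2.
Total: 35 × 2 = 70.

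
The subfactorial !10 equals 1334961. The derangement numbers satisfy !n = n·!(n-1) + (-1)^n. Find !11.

!11 = 11·1334961 - 1 = 14684570.

14684570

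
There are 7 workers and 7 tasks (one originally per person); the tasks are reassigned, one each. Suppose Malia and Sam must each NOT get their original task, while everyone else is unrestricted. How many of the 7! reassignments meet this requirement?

3720

Inclusion-exclusion on the 2 forbidden self-matches:
Σ_{j=0}^{2} (-1)^j C(2,j)(7-j)!
= C(2,0)·7! - C(2,1)·6! + C(2,2)·5!
= 5040 - 1440 + 120
= 3720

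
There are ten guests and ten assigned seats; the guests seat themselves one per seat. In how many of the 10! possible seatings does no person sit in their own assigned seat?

By inclusion-exclusion, !10 = Σ (-1)^k · 10!/k! for k=0..10
= 10! - 10!/1! + 10!/2! - 10!/3! + 10!/4! - 10!/5! + 10!/6! - 10!/7! + 10!/8! - 10!/9! + 10!/10!
= 3628800 - 3628800 + 1814400 - 604800 + 151200 - 30240 + 5040 - 720 + 90 - 10 + 1
= 1334961

1334961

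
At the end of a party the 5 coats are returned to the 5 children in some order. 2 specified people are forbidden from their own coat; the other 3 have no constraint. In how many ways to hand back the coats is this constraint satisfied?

78

Inclusion-exclusion on the 2 forbidden self-matches:
Σ_{j=0}^{2} (-1)^j C(2,j)(5-j)!
= C(2,0)·5! - C(2,1)·4! + C(2,2)·3!
= 120 - 48 + 6
= 78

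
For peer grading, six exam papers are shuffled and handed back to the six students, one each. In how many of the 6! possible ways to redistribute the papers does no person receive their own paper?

The subfactorial !6 = [6!/e] (nearest integer).
6! = 720, and 720/e ≈ 264.87, so !6 = 265.

265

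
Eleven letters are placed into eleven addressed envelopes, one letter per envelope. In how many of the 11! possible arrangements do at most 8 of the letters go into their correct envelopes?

39916744

# with exactly i fixed is C(11,i)·!(11-i); sum over i=0..8:
  i=0: C(11,0)·!11 = 1·14684570 = 14684570
  i=1: C(11,1)·!10 = 11·1334961 = 14684571
  i=2: C(11,2)·!9 = 55·133496 = 7342280
  i=3: C(11,3)·!8 = 165·14833 = 2447445
  i=4: C(11,4)·!7 = 330·1854 = 611820
  i=5: C(11,5)·!6 = 462·265 = 122430
  i=6: C(11,6)·!5 = 462·44 = 20328
  i=7: C(11,7)·!4 = 330·9 = 2970
  i=8: C(11,8)·!3 = 165·2 = 330
Total = 39916744.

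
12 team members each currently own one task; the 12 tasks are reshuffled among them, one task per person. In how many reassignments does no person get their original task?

176214841

By inclusion-exclusion, !12 = Σ (-1)^k · 12!/k! for k=0..12
= 12! - 12!/1! + 12!/2! - 12!/3! + 12!/4! - 12!/5! + 12!/6! - 12!/7! + 12!/8! - 12!/9! + 12!/10! - 12!/11! + 12!/12!
= 479001600 - 479001600 + 239500800 - 79833600 + 19958400 - 3991680 + 665280 - 95040 + 11880 - 1320 + 132 - 12 + 1
= 176214841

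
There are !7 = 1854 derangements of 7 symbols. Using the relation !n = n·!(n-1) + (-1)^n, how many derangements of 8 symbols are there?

14833

!8 = 8·1854 + 1 = 14833.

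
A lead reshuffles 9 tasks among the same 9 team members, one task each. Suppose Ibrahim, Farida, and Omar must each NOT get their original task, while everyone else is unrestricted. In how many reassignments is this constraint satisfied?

Let A_j be the event that the j-th constrained one is fixed. By inclusion-exclusion over the 3 events:
Σ_{j=0}^{3} (-1)^j C(3,j)(9-j)!
= C(3,0)·9! - C(3,1)·8! + C(3,2)·7! - C(3,3)·6!
= 362880 - 120960 + 15120 - 720
= 256320

256320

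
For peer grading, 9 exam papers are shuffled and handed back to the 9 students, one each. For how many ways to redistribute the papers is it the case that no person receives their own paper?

Recurrence: !9 = 8·(!8 + !7).
!9 = 8·(14833 + 1854) = 8·16687 = 133496

133496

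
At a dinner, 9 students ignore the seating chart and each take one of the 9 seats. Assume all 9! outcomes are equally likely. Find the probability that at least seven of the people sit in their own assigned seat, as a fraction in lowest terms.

37/362880

Favorable outcomes: Σ_{i≥7} C(9,i)·!(9-i) = 36·1 + 9·0 + 1·1 = 37.
Total outcomes: 9! = 362880.
Probability = 37/362880 = 37/362880.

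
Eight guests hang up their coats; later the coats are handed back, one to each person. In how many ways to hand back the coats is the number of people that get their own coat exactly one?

Pick the single fixed position: C(8,1) = 8 ways.
The remaining 7 must be deranged: !7 = 1854.
Total: 8 × 1854 = 14832.

14832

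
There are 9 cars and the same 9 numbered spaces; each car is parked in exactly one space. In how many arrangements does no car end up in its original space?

133496

The number of derangements of 9 is !9 = Σ_{k=0}^{9} (-1)^k·9!/k!
= 9! - 9!/1! + 9!/2! - 9!/3! + 9!/4! - 9!/5! + 9!/6! - 9!/7! + 9!/8! - 9!/9!
= 362880 - 362880 + 181440 - 60480 + 15120 - 3024 + 504 - 72 + 9 - 1
= 133496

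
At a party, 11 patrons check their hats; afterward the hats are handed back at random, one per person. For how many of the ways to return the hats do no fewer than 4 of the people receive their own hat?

# with exactly i fixed is C(11,i)·!(11-i); sum over i=4..11:
  i=4: C(11,4)·!7 = 330·1854 = 611820
  i=5: C(11,5)·!6 = 462·265 = 122430
  i=6: C(11,6)·!5 = 462·44 = 20328
  i=7: C(11,7)·!4 = 330·9 = 2970
  i=8: C(11,8)·!3 = 165·2 = 330
  i=9: C(11,9)·!2 = 55·1 = 55
  i=10: C(11,10)·!1 = 11·0 = 0
  i=11: C(11,11)·!0 = 1·1 = 1
Total = 757934.

757934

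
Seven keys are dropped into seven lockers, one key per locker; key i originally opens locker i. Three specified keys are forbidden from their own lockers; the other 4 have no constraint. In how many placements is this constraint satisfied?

Inclusion-exclusion on the 3 forbidden self-matches:
Σ_{j=0}^{3} (-1)^j C(3,j)(7-j)!
= C(3,0)·7! - C(3,1)·6! + C(3,2)·5! - C(3,3)·4!
= 5040 - 2160 + 360 - 24
= 3216

3216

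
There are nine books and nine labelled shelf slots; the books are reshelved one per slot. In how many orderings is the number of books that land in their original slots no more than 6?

# with exactly i fixed is C(9,i)·!(9-i); sum over i=0..6:
  i=0: C(9,0)·!9 = 1·133496 = 133496
  i=1: C(9,1)·!8 = 9·14833 = 133497
  i=2: C(9,2)·!7 = 36·1854 = 66744
  i=3: C(9,3)·!6 = 84·265 = 22260
  i=4: C(9,4)·!5 = 126·44 = 5544
  i=5: C(9,5)·!4 = 126·9 = 1134
  i=6: C(9,6)·!3 = 84·2 = 168
Total = 362843.

362843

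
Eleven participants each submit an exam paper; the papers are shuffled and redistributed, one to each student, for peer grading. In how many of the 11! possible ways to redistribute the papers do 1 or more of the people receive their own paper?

25232230

# with exactly i fixed is C(11,i)·!(11-i); sum over i=1..11:
  i=1: C(11,1)·!10 = 11·1334961 = 14684571
  i=2: C(11,2)·!9 = 55·133496 = 7342280
  i=3: C(11,3)·!8 = 165·14833 = 2447445
  i=4: C(11,4)·!7 = 330·1854 = 611820
  i=5: C(11,5)·!6 = 462·265 = 122430
  i=6: C(11,6)·!5 = 462·44 = 20328
  i=7: C(11,7)·!4 = 330·9 = 2970
  i=8: C(11,8)·!3 = 165·2 = 330
  i=9: C(11,9)·!2 = 55·1 = 55
  i=10: C(11,10)·!1 = 11·0 = 0
  i=11: C(11,11)·!0 = 1·1 = 1
Total = 25232230.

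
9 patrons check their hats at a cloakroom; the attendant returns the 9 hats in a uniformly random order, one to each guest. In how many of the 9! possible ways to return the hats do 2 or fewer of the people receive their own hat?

333737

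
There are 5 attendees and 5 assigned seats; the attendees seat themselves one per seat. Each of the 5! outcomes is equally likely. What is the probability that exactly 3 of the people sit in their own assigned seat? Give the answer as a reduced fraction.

1/12

Favorable outcomes: C(5,3)·!2 = 10·1 = 10.
Total outcomes: 5! = 120.
Probability = 10/120 = 1/12.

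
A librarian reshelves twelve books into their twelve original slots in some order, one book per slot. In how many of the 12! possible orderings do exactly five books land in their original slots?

1468368

Choose which 5 of the 12 are fixed: C(12,5) = 792.
The remaining 7 must be deranged: !7 = 1854.
Total: 792 × 1854 = 1468368.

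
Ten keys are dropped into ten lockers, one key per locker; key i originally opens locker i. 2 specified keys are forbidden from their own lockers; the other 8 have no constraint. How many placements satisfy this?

2943360

Let A_j be the event that the j-th constrained one is fixed. By inclusion-exclusion over the 2 events:
Σ_{j=0}^{2} (-1)^j C(2,j)(10-j)!
= C(2,0)·10! - C(2,1)·9! + C(2,2)·8!
= 3628800 - 725760 + 40320
= 2943360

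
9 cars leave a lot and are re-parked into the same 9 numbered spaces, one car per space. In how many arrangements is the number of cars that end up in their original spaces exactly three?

22260

Choose which 3 of the 9 are fixed: C(9,3) = 84.
The remaining 6 must be deranged: !6 = 265.
Total: 84 × 265 = 22260.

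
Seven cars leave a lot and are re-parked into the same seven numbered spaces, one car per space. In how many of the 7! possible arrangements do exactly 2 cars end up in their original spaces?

924

Pick the 2 fixed positions: C(7,2) = 21 ways.
The remaining 5 must be deranged: !5 = 44.
Total: 21 × 44 = 924.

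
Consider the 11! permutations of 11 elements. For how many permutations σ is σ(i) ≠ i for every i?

14684570

Use !n = (n-1)(!(n-1) + !(n-2)).
!11 = 10·(1334961 + 133496) = 10·1468457 = 14684570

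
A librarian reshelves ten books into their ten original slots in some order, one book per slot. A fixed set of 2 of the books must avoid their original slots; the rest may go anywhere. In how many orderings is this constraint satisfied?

2943360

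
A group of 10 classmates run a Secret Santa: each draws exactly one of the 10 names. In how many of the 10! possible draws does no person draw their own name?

1334961

!10 = 10! · Σ_{k=0}^{10} (-1)^k/k!
= 10! - 10!/1! + 10!/2! - 10!/3! + 10!/4! - 10!/5! + 10!/6! - 10!/7! + 10!/8! - 10!/9! + 10!/10!
= 3628800 - 3628800 + 1814400 - 604800 + 151200 - 30240 + 5040 - 720 + 90 - 10 + 1
= 1334961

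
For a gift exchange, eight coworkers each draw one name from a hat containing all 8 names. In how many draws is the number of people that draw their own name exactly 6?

28

Choose which 6 of the 8 are fixed: C(8,6) = 28.
The other 2 form a derangement: !2 = 1.
Total: 28 × 1 = 28.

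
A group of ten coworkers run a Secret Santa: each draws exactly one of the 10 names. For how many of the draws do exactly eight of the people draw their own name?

Pick the 8 fixed positions: C(10,8) = 45 ways.
The other 2 form a derangement: !2 = 1.
Total: 45 × 1 = 45.

45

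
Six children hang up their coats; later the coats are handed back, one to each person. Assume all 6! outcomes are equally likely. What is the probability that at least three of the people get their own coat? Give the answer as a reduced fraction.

Favorable outcomes: Σ_{i≥3} C(6,i)·!(6-i) = 20·2 + 15·1 + 6·0 + 1·1 = 56.
Total outcomes: 6! = 720.
Probability = 56/720 = 7/90.

7/90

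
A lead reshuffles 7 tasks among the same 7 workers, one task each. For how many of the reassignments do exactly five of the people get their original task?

21

Choose which 5 of the 7 are fixed: C(7,5) = 21.
The remaining 2 must be deranged: !2 = 1.
Total: 21 × 1 = 21.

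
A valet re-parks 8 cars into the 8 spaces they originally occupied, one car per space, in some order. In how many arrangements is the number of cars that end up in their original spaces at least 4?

Sum C(8,i)·!(8-i) for i = 4..8:
  i=4: C(8,4)·!4 = 70·9 = 630
  i=5: C(8,5)·!3 = 56·2 = 112
  i=6: C(8,6)·!2 = 28·1 = 28
  i=7: C(8,7)·!1 = 8·0 = 0
  i=8: C(8,8)·!0 = 1·1 = 1
Total = 771.

771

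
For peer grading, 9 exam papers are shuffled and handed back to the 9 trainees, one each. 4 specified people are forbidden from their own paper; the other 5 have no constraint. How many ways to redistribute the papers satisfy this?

Let A_j be the event that the j-th constrained one is fixed. By inclusion-exclusion over the 4 events:
Σ_{j=0}^{4} (-1)^j C(4,j)(9-j)!
= C(4,0)·9! - C(4,1)·8! + C(4,2)·7! - C(4,3)·6! + C(4,4)·5!
= 362880 - 161280 + 30240 - 2880 + 120
= 229080

229080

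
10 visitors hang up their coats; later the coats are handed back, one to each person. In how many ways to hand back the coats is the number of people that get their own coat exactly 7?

240

Pick the 7 fixed positions: C(10,7) = 120 ways.
The remaining 3 must be deranged: !3 = 2.
Total: 120 × 2 = 240.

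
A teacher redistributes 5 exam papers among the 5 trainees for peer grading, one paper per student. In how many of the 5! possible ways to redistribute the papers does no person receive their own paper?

!5 is the nearest integer to 5!/e.
5! = 120, and 120/e ≈ 44.15, so !5 = 44.

44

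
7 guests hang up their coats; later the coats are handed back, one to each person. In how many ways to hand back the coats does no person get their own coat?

1854

By inclusion-exclusion, !7 = Σ (-1)^k · 7!/k! for k=0..7
= 7! - 7!/1! + 7!/2! - 7!/3! + 7!/4! - 7!/5! + 7!/6! - 7!/7!
= 5040 - 5040 + 2520 - 840 + 210 - 42 + 7 - 1
= 1854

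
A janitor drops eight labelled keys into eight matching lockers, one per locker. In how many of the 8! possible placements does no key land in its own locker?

Recurrence: !8 = 7·(!7 + !6).
!8 = 7·(1854 + 265) = 7·2119 = 14833

14833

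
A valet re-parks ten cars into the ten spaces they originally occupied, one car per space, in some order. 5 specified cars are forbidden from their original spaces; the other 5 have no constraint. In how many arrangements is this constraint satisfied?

Let A_j be the event that the j-th constrained one is fixed. By inclusion-exclusion over the 5 events:
Σ_{j=0}^{5} (-1)^j C(5,j)(10-j)!
= C(5,0)·10! - C(5,1)·9! + C(5,2)·8! - C(5,3)·7! + C(5,4)·6! - C(5,5)·5!
= 3628800 - 1814400 + 403200 - 50400 + 3600 - 120
= 2170680

2170680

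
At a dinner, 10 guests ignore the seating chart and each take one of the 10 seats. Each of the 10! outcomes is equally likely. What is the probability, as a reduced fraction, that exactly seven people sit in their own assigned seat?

Favorable outcomes: C(10,7)·!3 = 120·2 = 240.
Total outcomes: 10! = 3628800.
Probability = 240/3628800 = 1/15120.

1/15120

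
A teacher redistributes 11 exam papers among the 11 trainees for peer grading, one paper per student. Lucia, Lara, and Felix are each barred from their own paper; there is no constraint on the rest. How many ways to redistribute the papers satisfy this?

30078720

Let A_j be the event that the j-th constrained one is fixed. By inclusion-exclusion over the 3 events:
Σ_{j=0}^{3} (-1)^j C(3,j)(11-j)!
= C(3,0)·11! - C(3,1)·10! + C(3,2)·9! - C(3,3)·8!
= 39916800 - 10886400 + 1088640 - 40320
= 30078720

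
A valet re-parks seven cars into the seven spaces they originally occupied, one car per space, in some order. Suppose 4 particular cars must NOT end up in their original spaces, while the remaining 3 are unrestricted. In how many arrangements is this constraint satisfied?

2790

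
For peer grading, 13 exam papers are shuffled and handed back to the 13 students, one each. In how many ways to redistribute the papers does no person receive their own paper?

Recurrence: !13 = 13·!12 + (-1)^13.
!13 = 13·176214841 - 1 = 2290792932

2290792932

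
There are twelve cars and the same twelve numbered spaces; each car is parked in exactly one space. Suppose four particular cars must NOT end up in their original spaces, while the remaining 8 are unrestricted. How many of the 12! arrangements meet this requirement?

339696000

Let A_j be the event that the j-th constrained one is fixed. By inclusion-exclusion over the 4 events:
Σ_{j=0}^{4} (-1)^j C(4,j)(12-j)!
= C(4,0)·12! - C(4,1)·11! + C(4,2)·10! - C(4,3)·9! + C(4,4)·8!
= 479001600 - 159667200 + 21772800 - 1451520 + 40320
= 339696000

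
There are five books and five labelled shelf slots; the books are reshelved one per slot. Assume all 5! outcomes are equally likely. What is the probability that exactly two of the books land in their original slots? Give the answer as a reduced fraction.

1/6

Favorable outcomes: C(5,2)·!3 = 10·2 = 20.
Total outcomes: 5! = 120.
Probability = 20/120 = 1/6.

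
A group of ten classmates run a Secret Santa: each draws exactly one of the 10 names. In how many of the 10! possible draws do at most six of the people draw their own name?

Sum C(10,i)·!(10-i) for i = 0..6:
  i=0: C(10,0)·!10 = 1·1334961 = 1334961
  i=1: C(10,1)·!9 = 10·133496 = 1334960
  i=2: C(10,2)·!8 = 45·14833 = 667485
  i=3: C(10,3)·!7 = 120·1854 = 222480
  i=4: C(10,4)·!6 = 210·265 = 55650
  i=5: C(10,5)·!5 = 252·44 = 11088
  i=6: C(10,6)·!4 = 210·9 = 1890
Total = 3628514.

3628514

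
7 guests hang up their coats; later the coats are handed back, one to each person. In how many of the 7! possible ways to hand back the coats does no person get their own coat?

Use !n = (n-1)(!(n-1) + !(n-2)).
!7 = 6·(265 + 44) = 6·309 = 1854

1854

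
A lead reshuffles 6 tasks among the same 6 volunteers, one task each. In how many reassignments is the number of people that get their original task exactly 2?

135

Choose which 2 of the 6 are fixed: C(6,2) = 15.
The remaining 4 must be deranged: !4 = 9.
Total: 15 × 9 = 135.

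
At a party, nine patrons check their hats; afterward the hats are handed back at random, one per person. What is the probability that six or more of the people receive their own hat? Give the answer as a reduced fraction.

Favorable outcomes: Σ_{i≥6} C(9,i)·!(9-i) = 84·2 + 36·1 + 9·0 + 1·1 = 205.
Total outcomes: 9! = 362880.
Probability = 205/362880 = 41/72576.

41/72576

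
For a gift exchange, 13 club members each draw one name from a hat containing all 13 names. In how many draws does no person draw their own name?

!13 is the nearest integer to 13!/e.
13! = 6227020800, and 6227020800/e ≈ 2290792932.07, so !13 = 2290792932.

2290792932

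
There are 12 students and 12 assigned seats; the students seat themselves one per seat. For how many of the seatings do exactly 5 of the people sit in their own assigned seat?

1468368

Choose which 5 of the 12 are fixed: C(12,5) = 792.
The other 7 form a derangement: !7 = 1854.
Total: 792 × 1854 = 1468368.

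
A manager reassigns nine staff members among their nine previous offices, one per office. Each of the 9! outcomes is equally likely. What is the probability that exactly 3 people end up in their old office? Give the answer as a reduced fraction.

Favorable outcomes: C(9,3)·!6 = 84·265 = 22260.
Total outcomes: 9! = 362880.
Probability = 22260/362880 = 53/864.

53/864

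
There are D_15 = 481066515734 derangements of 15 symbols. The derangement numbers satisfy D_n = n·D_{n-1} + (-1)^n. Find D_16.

7697064251745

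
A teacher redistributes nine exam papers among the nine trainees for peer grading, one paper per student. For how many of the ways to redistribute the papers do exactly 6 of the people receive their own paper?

168

Pick the 6 fixed positions: C(9,6) = 84 ways.
The other 3 form a derangement: !3 = 2.
Total: 84 × 2 = 168.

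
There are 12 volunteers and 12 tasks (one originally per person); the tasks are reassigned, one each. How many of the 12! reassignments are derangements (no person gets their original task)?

!12 = 12! · Σ_{k=0}^{12} (-1)^k/k!
= 12! - 12!/1! + 12!/2! - 12!/3! + 12!/4! - 12!/5! + 12!/6! - 12!/7! + 12!/8! - 12!/9! + 12!/10! - 12!/11! + 12!/12!
= 479001600 - 479001600 + 239500800 - 79833600 + 19958400 - 3991680 + 665280 - 95040 + 11880 - 1320 + 132 - 12 + 1
= 176214841

176214841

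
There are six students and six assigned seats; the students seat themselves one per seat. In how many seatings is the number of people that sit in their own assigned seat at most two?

664

Sum C(6,i)·!(6-i) for i = 0..2:
  i=0: C(6,0)·!6 = 1·265 = 265
  i=1: C(6,1)·!5 = 6·44 = 264
  i=2: C(6,2)·!4 = 15·9 = 135
Total = 664.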